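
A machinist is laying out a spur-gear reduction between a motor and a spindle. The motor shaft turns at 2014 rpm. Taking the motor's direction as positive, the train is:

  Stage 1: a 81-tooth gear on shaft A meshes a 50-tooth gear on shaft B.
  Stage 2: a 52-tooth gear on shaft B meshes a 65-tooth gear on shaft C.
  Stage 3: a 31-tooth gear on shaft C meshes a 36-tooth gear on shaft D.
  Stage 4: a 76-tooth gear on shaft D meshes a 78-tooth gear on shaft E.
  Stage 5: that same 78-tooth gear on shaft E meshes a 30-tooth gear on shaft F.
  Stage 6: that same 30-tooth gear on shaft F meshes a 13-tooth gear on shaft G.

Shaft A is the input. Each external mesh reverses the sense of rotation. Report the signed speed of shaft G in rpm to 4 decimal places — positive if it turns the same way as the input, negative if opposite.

+13139.9557 rpm (same as input, |ω| = 13139.9557 rpm)

Stage 1 [81T→50T]: ω = 2014.0000×81/50 = 3262.6800 rpm, dir flips to −; running = −3262.6800
Stage 2 [52T→65T]: ω = 3262.6800×52/65 = 2610.1440 rpm, dir flips to +; running = +2610.1440
Stage 3 [31T→36T]: ω = 2610.1440×31/36 = 2247.6240 rpm, dir flips to −; running = −2247.6240
Stage 4 [76T→78T]: ω = 2247.6240×76/78 = 2189.9926 rpm, dir flips to +; running = +2189.9926
Stage 5 [78T→30T]: ω = 2189.9926×78/30 = 5693.9808 rpm, dir flips to −; running = −5693.9808
Stage 6 [30T→13T]: ω = 5693.9808×30/13 = 13139.9557 rpm, dir flips to +; running = +13139.9557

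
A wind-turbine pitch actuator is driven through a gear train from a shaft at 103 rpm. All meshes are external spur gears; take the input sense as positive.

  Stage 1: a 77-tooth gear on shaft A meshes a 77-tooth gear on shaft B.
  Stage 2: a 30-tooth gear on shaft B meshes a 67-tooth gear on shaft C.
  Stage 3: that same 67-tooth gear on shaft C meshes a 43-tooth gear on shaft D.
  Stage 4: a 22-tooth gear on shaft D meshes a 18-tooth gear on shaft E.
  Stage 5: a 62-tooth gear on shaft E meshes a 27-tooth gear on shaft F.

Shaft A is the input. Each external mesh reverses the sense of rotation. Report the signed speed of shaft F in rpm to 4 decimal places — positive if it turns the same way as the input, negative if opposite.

Stage 1 [77T→77T]: ω = 103.0000×77/77 = 103.0000 rpm, dir flips to −; running = −103.0000
Stage 2 [30T→67T]: ω = 103.0000×30/67 = 46.1194 rpm, dir flips to +; running = +46.1194
Stage 3 [67T→43T]: ω = 46.1194×67/43 = 71.8605 rpm, dir flips to −; running = −71.8605
Stage 4 [22T→18T]: ω = 71.8605×22/18 = 87.8295 rpm, dir flips to +; running = +87.8295
Stage 5 [62T→27T]: ω = 87.8295×62/27 = 201.6825 rpm, dir flips to −; running = −201.6825

-201.6825 rpm (opposite to input, |ω| = 201.6825 rpm)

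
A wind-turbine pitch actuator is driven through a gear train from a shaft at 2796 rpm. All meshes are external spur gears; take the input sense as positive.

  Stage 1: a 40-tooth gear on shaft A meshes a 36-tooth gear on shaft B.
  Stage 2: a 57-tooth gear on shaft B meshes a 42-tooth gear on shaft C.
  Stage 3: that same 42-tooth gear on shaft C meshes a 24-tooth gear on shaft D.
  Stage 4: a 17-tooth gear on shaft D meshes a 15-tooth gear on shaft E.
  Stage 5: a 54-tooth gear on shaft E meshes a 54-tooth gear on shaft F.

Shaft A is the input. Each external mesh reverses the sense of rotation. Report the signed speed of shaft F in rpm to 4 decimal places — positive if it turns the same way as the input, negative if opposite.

-8362.1111 rpm (opposite to input, |ω| = 8362.1111 rpm)

Stage 1 [40T→36T]: ω = 2796.0000×40/36 = 3106.6667 rpm, dir flips to −; running = −3106.6667
Stage 2 [57T→42T]: ω = 3106.6667×57/42 = 4216.1905 rpm, dir flips to +; running = +4216.1905
Stage 3 [42T→24T]: ω = 4216.1905×42/24 = 7378.3333 rpm, dir flips to −; running = −7378.3333
Stage 4 [17T→15T]: ω = 7378.3333×17/15 = 8362.1111 rpm, dir flips to +; running = +8362.1111
Stage 5 [54T→54T]: ω = 8362.1111×54/54 = 8362.1111 rpm, dir flips to −; running = −8362.1111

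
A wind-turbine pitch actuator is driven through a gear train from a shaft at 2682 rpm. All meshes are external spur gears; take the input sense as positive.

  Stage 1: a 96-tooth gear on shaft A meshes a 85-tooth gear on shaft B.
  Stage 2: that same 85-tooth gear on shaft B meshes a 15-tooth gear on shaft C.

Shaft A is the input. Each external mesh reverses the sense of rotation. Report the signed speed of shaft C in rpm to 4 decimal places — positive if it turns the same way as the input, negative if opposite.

+17164.8000 rpm (same as input, |ω| = 17164.8000 rpm)

Stage 1 [96T→85T]: ω = 2682.0000×96/85 = 3029.0824 rpm, dir flips to −; running = −3029.0824
Stage 2 [85T→15T]: ω = 3029.0824×85/15 = 17164.8000 rpm, dir flips to +; running = +17164.8000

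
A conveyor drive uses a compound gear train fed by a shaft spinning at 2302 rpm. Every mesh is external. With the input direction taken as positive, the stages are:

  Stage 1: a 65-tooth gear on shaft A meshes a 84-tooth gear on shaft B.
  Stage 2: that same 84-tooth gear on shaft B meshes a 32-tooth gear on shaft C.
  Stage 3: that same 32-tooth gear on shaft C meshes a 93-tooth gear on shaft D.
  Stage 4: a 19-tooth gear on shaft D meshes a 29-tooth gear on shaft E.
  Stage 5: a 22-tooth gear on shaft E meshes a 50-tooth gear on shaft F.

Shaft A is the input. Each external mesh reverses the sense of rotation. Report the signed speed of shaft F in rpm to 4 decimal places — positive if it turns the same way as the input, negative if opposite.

-463.8142 rpm (opposite to input, |ω| = 463.8142 rpm)

Stage 1 [65T→84T]: ω = 2302.0000×65/84 = 1781.3095 rpm, dir flips to −; running = −1781.3095
Stage 2 [84T→32T]: ω = 1781.3095×84/32 = 4675.9375 rpm, dir flips to +; running = +4675.9375
Stage 3 [32T→93T]: ω = 4675.9375×32/93 = 1608.9247 rpm, dir flips to −; running = −1608.9247
Stage 4 [19T→29T]: ω = 1608.9247×19/29 = 1054.1231 rpm, dir flips to +; running = +1054.1231
Stage 5 [22T→50T]: ω = 1054.1231×22/50 = 463.8142 rpm, dir flips to −; running = −463.8142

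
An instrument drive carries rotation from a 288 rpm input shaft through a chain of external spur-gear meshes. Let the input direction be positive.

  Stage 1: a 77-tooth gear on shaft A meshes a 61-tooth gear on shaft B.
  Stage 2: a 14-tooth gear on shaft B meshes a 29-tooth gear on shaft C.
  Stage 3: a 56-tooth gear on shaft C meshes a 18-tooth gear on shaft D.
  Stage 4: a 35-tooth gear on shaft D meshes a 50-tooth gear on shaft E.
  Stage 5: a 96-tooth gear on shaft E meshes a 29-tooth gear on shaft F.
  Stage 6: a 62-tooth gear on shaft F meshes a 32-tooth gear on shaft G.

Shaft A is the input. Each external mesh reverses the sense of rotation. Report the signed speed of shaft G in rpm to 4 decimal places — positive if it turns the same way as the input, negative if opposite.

+2451.3873 rpm (same as input, |ω| = 2451.3873 rpm)

Stage 1 [77T→61T]: ω = 288.0000×77/61 = 363.5410 rpm, dir flips to −; running = −363.5410
Stage 2 [14T→29T]: ω = 363.5410×14/29 = 175.5025 rpm, dir flips to +; running = +175.5025
Stage 3 [56T→18T]: ω = 175.5025×56/18 = 546.0079 rpm, dir flips to −; running = −546.0079
Stage 4 [35T→50T]: ω = 546.0079×35/50 = 382.2055 rpm, dir flips to +; running = +382.2055
Stage 5 [96T→29T]: ω = 382.2055×96/29 = 1265.2321 rpm, dir flips to −; running = −1265.2321
Stage 6 [62T→32T]: ω = 1265.2321×62/32 = 2451.3873 rpm, dir flips to +; running = +2451.3873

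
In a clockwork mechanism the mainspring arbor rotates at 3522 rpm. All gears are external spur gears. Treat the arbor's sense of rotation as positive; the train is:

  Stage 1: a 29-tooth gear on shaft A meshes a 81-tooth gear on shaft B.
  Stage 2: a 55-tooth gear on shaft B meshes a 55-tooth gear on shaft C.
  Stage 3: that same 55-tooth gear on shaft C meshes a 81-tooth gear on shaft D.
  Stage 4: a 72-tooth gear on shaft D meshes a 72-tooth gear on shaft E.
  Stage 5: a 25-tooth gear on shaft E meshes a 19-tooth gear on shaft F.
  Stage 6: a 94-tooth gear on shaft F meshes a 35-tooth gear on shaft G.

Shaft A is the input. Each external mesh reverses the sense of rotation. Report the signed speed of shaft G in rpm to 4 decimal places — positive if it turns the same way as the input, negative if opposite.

Stage 1 [29T→81T]: ω = 3522.0000×29/81 = 1260.9630 rpm, dir flips to −; running = −1260.9630
Stage 2 [55T→55T]: ω = 1260.9630×55/55 = 1260.9630 rpm, dir flips to +; running = +1260.9630
Stage 3 [55T→81T]: ω = 1260.9630×55/81 = 856.2094 rpm, dir flips to −; running = −856.2094
Stage 4 [72T→72T]: ω = 856.2094×72/72 = 856.2094 rpm, dir flips to +; running = +856.2094
Stage 5 [25T→19T]: ω = 856.2094×25/19 = 1126.5913 rpm, dir flips to −; running = −1126.5913
Stage 6 [94T→35T]: ω = 1126.5913×94/35 = 3025.7025 rpm, dir flips to +; running = +3025.7025

+3025.7025 rpm (same as input, |ω| = 3025.7025 rpm)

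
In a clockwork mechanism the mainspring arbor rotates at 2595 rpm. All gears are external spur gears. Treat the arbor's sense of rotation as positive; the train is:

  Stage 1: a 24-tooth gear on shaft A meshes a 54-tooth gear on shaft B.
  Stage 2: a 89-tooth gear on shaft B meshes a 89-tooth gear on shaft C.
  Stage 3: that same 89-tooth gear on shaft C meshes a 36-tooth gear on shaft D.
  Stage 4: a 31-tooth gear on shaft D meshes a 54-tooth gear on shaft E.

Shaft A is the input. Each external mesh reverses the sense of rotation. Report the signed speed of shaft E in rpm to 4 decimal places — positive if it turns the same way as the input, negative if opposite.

+1636.8553 rpm (same as input, |ω| = 1636.8553 rpm)

Stage 1 [24T→54T]: ω = 2595.0000×24/54 = 1153.3333 rpm, dir flips to −; running = −1153.3333
Stage 2 [89T→89T]: ω = 1153.3333×89/89 = 1153.3333 rpm, dir flips to +; running = +1153.3333
Stage 3 [89T→36T]: ω = 1153.3333×89/36 = 2851.2963 rpm, dir flips to −; running = −2851.2963
Stage 4 [31T→54T]: ω = 2851.2963×31/54 = 1636.8553 rpm, dir flips to +; running = +1636.8553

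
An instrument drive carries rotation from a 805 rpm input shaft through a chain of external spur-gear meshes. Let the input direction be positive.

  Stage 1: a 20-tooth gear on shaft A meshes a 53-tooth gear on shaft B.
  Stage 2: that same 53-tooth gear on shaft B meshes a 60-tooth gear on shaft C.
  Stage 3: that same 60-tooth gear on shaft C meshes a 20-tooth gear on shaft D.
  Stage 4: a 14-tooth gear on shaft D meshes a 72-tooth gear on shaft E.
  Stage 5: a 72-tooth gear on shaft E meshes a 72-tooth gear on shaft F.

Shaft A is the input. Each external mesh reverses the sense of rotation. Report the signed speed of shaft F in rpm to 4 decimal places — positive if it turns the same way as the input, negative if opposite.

Stage 1 [20T→53T]: ω = 805.0000×20/53 = 303.7736 rpm, dir flips to −; running = −303.7736
Stage 2 [53T→60T]: ω = 303.7736×53/60 = 268.3333 rpm, dir flips to +; running = +268.3333
Stage 3 [60T→20T]: ω = 268.3333×60/20 = 805.0000 rpm, dir flips to −; running = −805.0000
Stage 4 [14T→72T]: ω = 805.0000×14/72 = 156.5278 rpm, dir flips to +; running = +156.5278
Stage 5 [72T→72T]: ω = 156.5278×72/72 = 156.5278 rpm, dir flips to −; running = −156.5278

-156.5278 rpm (opposite to input, |ω| = 156.5278 rpm)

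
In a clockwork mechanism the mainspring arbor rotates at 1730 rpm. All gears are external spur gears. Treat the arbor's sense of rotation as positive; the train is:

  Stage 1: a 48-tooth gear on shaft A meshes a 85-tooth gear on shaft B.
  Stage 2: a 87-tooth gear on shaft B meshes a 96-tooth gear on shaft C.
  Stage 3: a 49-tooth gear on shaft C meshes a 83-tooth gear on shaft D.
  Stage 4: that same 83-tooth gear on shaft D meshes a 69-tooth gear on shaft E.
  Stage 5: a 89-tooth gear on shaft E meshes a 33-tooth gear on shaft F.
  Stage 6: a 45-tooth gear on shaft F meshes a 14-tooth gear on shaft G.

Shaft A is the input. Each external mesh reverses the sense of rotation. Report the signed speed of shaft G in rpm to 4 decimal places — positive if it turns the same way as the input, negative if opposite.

+5450.3447 rpm (same as input, |ω| = 5450.3447 rpm)

Stage 1 [48T→85T]: ω = 1730.0000×48/85 = 976.9412 rpm, dir flips to −; running = −976.9412
Stage 2 [87T→96T]: ω = 976.9412×87/96 = 885.3529 rpm, dir flips to +; running = +885.3529
Stage 3 [49T→83T]: ω = 885.3529×49/83 = 522.6782 rpm, dir flips to −; running = −522.6782
Stage 4 [83T→69T]: ω = 522.6782×83/69 = 628.7289 rpm, dir flips to +; running = +628.7289
Stage 5 [89T→33T]: ω = 628.7289×89/33 = 1695.6628 rpm, dir flips to −; running = −1695.6628
Stage 6 [45T→14T]: ω = 1695.6628×45/14 = 5450.3447 rpm, dir flips to +; running = +5450.3447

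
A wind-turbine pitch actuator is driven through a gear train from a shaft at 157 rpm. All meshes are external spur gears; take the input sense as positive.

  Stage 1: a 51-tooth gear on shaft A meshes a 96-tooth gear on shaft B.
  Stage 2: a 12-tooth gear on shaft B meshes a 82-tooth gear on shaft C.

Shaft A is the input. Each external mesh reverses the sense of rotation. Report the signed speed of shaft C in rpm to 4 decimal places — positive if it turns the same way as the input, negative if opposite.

Stage 1 [51T→96T]: ω = 157.0000×51/96 = 83.4062 rpm, dir flips to −; running = −83.4062
Stage 2 [12T→82T]: ω = 83.4062×12/82 = 12.2058 rpm, dir flips to +; running = +12.2058

+12.2058 rpm (same as input, |ω| = 12.2058 rpm)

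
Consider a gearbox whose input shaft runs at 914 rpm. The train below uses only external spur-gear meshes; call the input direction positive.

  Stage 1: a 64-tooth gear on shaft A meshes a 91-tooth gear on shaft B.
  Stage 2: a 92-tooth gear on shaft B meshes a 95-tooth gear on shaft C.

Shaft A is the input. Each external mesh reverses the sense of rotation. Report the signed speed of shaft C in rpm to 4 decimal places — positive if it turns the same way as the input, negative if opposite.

Stage 1 [64T→91T]: ω = 914.0000×64/91 = 642.8132 rpm, dir flips to −; running = −642.8132
Stage 2 [92T→95T]: ω = 642.8132×92/95 = 622.5138 rpm, dir flips to +; running = +622.5138

+622.5138 rpm (same as input, |ω| = 622.5138 rpm)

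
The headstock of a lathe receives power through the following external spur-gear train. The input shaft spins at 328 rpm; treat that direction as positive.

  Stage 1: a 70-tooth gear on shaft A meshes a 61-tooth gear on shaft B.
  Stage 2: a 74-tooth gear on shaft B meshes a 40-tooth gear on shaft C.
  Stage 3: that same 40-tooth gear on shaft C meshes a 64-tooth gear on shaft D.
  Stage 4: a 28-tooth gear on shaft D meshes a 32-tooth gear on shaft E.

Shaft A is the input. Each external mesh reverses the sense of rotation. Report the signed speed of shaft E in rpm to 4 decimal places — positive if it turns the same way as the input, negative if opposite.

+380.8043 rpm (same as input, |ω| = 380.8043 rpm)

Stage 1 [70T→61T]: ω = 328.0000×70/61 = 376.3934 rpm, dir flips to −; running = −376.3934
Stage 2 [74T→40T]: ω = 376.3934×74/40 = 696.3279 rpm, dir flips to +; running = +696.3279
Stage 3 [40T→64T]: ω = 696.3279×40/64 = 435.2049 rpm, dir flips to −; running = −435.2049
Stage 4 [28T→32T]: ω = 435.2049×28/32 = 380.8043 rpm, dir flips to +; running = +380.8043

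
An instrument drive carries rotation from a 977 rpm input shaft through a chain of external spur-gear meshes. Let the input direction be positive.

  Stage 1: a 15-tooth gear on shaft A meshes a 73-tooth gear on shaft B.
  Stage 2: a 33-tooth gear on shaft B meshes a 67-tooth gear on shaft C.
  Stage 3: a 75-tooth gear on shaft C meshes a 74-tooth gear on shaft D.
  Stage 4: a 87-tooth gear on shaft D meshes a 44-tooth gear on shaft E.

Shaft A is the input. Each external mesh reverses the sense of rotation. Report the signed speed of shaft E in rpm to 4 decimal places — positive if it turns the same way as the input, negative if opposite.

Stage 1 [15T→73T]: ω = 977.0000×15/73 = 200.7534 rpm, dir flips to −; running = −200.7534
Stage 2 [33T→67T]: ω = 200.7534×33/67 = 98.8786 rpm, dir flips to +; running = +98.8786
Stage 3 [75T→74T]: ω = 98.8786×75/74 = 100.2147 rpm, dir flips to −; running = −100.2147
Stage 4 [87T→44T]: ω = 100.2147×87/44 = 198.1519 rpm, dir flips to +; running = +198.1519

+198.1519 rpm (same as input, |ω| = 198.1519 rpm)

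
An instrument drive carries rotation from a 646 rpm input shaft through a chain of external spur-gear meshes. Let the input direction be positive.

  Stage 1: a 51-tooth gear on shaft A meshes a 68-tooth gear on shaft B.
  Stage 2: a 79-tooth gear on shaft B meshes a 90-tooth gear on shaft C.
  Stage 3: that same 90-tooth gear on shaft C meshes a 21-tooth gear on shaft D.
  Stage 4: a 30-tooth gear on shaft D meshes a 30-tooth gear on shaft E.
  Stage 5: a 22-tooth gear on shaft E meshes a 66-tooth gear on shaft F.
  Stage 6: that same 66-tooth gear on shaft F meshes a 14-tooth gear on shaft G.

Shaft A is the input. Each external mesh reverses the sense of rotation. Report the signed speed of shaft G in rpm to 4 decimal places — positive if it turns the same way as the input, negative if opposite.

Stage 1 [51T→68T]: ω = 646.0000×51/68 = 484.5000 rpm, dir flips to −; running = −484.5000
Stage 2 [79T→90T]: ω = 484.5000×79/90 = 425.2833 rpm, dir flips to +; running = +425.2833
Stage 3 [90T→21T]: ω = 425.2833×90/21 = 1822.6429 rpm, dir flips to −; running = −1822.6429
Stage 4 [30T→30T]: ω = 1822.6429×30/30 = 1822.6429 rpm, dir flips to +; running = +1822.6429
Stage 5 [22T→66T]: ω = 1822.6429×22/66 = 607.5476 rpm, dir flips to −; running = −607.5476
Stage 6 [66T→14T]: ω = 607.5476×66/14 = 2864.1531 rpm, dir flips to +; running = +2864.1531

+2864.1531 rpm (same as input, |ω| = 2864.1531 rpm)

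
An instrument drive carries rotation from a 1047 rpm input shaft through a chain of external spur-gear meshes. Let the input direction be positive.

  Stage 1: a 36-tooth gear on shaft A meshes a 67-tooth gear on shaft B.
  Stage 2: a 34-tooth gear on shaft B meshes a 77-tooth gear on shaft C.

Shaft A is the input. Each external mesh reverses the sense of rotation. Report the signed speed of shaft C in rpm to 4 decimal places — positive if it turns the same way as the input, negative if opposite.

+248.4063 rpm (same as input, |ω| = 248.4063 rpm)

Stage 1 [36T→67T]: ω = 1047.0000×36/67 = 562.5672 rpm, dir flips to −; running = −562.5672
Stage 2 [34T→77T]: ω = 562.5672×34/77 = 248.4063 rpm, dir flips to +; running = +248.4063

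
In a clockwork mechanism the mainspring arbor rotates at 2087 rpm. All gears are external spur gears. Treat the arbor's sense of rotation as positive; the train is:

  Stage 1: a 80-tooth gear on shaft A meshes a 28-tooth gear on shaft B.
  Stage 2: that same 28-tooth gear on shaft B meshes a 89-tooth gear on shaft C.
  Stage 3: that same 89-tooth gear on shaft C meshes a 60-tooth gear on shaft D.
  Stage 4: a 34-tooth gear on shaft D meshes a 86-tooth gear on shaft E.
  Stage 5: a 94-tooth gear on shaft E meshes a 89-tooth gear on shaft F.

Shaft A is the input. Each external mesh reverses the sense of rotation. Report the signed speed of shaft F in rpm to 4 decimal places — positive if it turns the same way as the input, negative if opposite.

Stage 1 [80T→28T]: ω = 2087.0000×80/28 = 5962.8571 rpm, dir flips to −; running = −5962.8571
Stage 2 [28T→89T]: ω = 5962.8571×28/89 = 1875.9551 rpm, dir flips to +; running = +1875.9551
Stage 3 [89T→60T]: ω = 1875.9551×89/60 = 2782.6667 rpm, dir flips to −; running = −2782.6667
Stage 4 [34T→86T]: ω = 2782.6667×34/86 = 1100.1240 rpm, dir flips to +; running = +1100.1240
Stage 5 [94T→89T]: ω = 1100.1240×94/89 = 1161.9288 rpm, dir flips to −; running = −1161.9288

-1161.9288 rpm (opposite to input, |ω| = 1161.9288 rpm)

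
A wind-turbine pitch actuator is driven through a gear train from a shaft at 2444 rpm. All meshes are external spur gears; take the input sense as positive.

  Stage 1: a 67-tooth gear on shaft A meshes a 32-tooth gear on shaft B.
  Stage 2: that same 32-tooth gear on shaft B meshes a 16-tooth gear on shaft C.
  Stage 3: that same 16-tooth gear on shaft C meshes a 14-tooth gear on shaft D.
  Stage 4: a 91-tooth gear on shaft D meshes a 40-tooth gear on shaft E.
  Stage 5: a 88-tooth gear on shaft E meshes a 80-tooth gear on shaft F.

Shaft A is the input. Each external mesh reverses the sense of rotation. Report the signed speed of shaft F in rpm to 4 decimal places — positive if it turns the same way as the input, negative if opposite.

Stage 1 [67T→32T]: ω = 2444.0000×67/32 = 5117.1250 rpm, dir flips to −; running = −5117.1250
Stage 2 [32T→16T]: ω = 5117.1250×32/16 = 10234.2500 rpm, dir flips to +; running = +10234.2500
Stage 3 [16T→14T]: ω = 10234.2500×16/14 = 11696.2857 rpm, dir flips to −; running = −11696.2857
Stage 4 [91T→40T]: ω = 11696.2857×91/40 = 26609.0500 rpm, dir flips to +; running = +26609.0500
Stage 5 [88T→80T]: ω = 26609.0500×88/80 = 29269.9550 rpm, dir flips to −; running = −29269.9550

-29269.9550 rpm (opposite to input, |ω| = 29269.9550 rpm)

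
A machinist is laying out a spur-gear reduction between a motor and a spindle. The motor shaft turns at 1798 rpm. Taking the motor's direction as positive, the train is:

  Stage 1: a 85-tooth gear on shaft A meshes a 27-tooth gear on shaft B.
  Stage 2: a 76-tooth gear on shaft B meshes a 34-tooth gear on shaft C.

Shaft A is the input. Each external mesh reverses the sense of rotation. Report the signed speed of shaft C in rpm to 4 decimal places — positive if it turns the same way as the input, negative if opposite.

Stage 1 [85T→27T]: ω = 1798.0000×85/27 = 5660.3704 rpm, dir flips to −; running = −5660.3704
Stage 2 [76T→34T]: ω = 5660.3704×76/34 = 12652.5926 rpm, dir flips to +; running = +12652.5926

+12652.5926 rpm (same as input, |ω| = 12652.5926 rpm)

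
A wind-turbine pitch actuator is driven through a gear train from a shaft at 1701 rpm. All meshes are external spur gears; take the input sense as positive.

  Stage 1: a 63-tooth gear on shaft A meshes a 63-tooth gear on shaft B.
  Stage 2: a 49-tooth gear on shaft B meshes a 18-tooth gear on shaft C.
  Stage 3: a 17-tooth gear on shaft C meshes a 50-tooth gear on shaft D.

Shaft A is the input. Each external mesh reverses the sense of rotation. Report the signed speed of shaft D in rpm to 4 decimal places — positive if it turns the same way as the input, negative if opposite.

-1574.3700 rpm (opposite to input, |ω| = 1574.3700 rpm)

Stage 1 [63T→63T]: ω = 1701.0000×63/63 = 1701.0000 rpm, dir flips to −; running = −1701.0000
Stage 2 [49T→18T]: ω = 1701.0000×49/18 = 4630.5000 rpm, dir flips to +; running = +4630.5000
Stage 3 [17T→50T]: ω = 4630.5000×17/50 = 1574.3700 rpm, dir flips to −; running = −1574.3700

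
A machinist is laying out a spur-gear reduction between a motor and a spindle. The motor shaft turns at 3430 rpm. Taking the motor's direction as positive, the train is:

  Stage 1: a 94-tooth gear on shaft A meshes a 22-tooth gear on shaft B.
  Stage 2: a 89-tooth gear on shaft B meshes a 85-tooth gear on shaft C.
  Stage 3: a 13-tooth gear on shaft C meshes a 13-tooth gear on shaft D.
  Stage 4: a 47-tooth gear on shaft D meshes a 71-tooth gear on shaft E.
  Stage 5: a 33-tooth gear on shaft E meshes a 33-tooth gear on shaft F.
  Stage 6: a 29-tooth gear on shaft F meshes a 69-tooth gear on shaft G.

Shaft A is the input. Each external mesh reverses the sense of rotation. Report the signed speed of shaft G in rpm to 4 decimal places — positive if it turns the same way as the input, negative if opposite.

Stage 1 [94T→22T]: ω = 3430.0000×94/22 = 14655.4545 rpm, dir flips to −; running = −14655.4545
Stage 2 [89T→85T]: ω = 14655.4545×89/85 = 15345.1230 rpm, dir flips to +; running = +15345.1230
Stage 3 [13T→13T]: ω = 15345.1230×13/13 = 15345.1230 rpm, dir flips to −; running = −15345.1230
Stage 4 [47T→71T]: ω = 15345.1230×47/71 = 10158.0392 rpm, dir flips to +; running = +10158.0392
Stage 5 [33T→33T]: ω = 10158.0392×33/33 = 10158.0392 rpm, dir flips to −; running = −10158.0392
Stage 6 [29T→69T]: ω = 10158.0392×29/69 = 4269.3208 rpm, dir flips to +; running = +4269.3208

+4269.3208 rpm (same as input, |ω| = 4269.3208 rpm)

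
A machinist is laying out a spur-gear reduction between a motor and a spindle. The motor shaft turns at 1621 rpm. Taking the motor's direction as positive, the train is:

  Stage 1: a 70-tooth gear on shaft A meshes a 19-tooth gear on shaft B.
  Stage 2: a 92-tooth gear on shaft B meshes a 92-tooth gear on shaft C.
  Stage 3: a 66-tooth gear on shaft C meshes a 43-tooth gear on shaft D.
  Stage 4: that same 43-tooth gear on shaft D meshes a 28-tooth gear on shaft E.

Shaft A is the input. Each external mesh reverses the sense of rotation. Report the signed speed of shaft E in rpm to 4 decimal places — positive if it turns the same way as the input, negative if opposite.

+14077.1053 rpm (same as input, |ω| = 14077.1053 rpm)

Stage 1 [70T→19T]: ω = 1621.0000×70/19 = 5972.1053 rpm, dir flips to −; running = −5972.1053
Stage 2 [92T→92T]: ω = 5972.1053×92/92 = 5972.1053 rpm, dir flips to +; running = +5972.1053
Stage 3 [66T→43T]: ω = 5972.1053×66/43 = 9166.4871 rpm, dir flips to −; running = −9166.4871
Stage 4 [43T→28T]: ω = 9166.4871×43/28 = 14077.1053 rpm, dir flips to +; running = +14077.1053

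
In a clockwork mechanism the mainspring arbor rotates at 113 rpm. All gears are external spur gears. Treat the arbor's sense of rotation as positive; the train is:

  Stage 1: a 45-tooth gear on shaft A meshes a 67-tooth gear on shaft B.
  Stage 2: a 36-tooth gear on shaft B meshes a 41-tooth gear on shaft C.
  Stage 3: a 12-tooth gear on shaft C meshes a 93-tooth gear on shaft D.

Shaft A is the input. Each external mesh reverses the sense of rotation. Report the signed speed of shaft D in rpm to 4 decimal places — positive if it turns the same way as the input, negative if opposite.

Stage 1 [45T→67T]: ω = 113.0000×45/67 = 75.8955 rpm, dir flips to −; running = −75.8955
Stage 2 [36T→41T]: ω = 75.8955×36/41 = 66.6400 rpm, dir flips to +; running = +66.6400
Stage 3 [12T→93T]: ω = 66.6400×12/93 = 8.5987 rpm, dir flips to −; running = −8.5987

-8.5987 rpm (opposite to input, |ω| = 8.5987 rpm)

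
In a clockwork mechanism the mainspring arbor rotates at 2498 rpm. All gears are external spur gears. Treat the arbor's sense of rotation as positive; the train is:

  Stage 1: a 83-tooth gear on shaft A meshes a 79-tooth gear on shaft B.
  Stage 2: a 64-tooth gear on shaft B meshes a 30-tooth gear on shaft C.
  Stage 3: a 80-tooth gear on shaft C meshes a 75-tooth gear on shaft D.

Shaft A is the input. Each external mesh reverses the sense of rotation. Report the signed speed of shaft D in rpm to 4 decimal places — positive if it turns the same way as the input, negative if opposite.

Stage 1 [83T→79T]: ω = 2498.0000×83/79 = 2624.4810 rpm, dir flips to −; running = −2624.4810
Stage 2 [64T→30T]: ω = 2624.4810×64/30 = 5598.8928 rpm, dir flips to +; running = +5598.8928
Stage 3 [80T→75T]: ω = 5598.8928×80/75 = 5972.1523 rpm, dir flips to −; running = −5972.1523

-5972.1523 rpm (opposite to input, |ω| = 5972.1523 rpm)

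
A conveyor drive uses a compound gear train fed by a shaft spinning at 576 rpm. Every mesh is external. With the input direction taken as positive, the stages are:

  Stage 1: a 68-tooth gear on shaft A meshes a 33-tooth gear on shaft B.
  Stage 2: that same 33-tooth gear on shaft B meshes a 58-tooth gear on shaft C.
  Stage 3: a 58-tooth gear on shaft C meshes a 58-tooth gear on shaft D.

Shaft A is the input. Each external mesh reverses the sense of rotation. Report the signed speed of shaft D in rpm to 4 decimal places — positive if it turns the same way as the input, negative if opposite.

-675.3103 rpm (opposite to input, |ω| = 675.3103 rpm)

Stage 1 [68T→33T]: ω = 576.0000×68/33 = 1186.9091 rpm, dir flips to −; running = −1186.9091
Stage 2 [33T→58T]: ω = 1186.9091×33/58 = 675.3103 rpm, dir flips to +; running = +675.3103
Stage 3 [58T→58T]: ω = 675.3103×58/58 = 675.3103 rpm, dir flips to −; running = −675.3103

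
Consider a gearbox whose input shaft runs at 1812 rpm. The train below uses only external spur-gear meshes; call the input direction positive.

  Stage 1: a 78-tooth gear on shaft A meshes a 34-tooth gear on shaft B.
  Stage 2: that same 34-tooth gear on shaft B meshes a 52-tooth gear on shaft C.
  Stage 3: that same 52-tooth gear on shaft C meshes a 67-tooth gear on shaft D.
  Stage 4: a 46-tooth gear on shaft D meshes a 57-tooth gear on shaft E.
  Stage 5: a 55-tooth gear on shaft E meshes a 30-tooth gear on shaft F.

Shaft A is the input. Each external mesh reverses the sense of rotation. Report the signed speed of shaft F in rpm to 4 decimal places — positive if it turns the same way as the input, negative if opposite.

-3121.0621 rpm (opposite to input, |ω| = 3121.0621 rpm)

Stage 1 [78T→34T]: ω = 1812.0000×78/34 = 4156.9412 rpm, dir flips to −; running = −4156.9412
Stage 2 [34T→52T]: ω = 4156.9412×34/52 = 2718.0000 rpm, dir flips to +; running = +2718.0000
Stage 3 [52T→67T]: ω = 2718.0000×52/67 = 2109.4925 rpm, dir flips to −; running = −2109.4925
Stage 4 [46T→57T]: ω = 2109.4925×46/57 = 1702.3975 rpm, dir flips to +; running = +1702.3975
Stage 5 [55T→30T]: ω = 1702.3975×55/30 = 3121.0621 rpm, dir flips to −; running = −3121.0621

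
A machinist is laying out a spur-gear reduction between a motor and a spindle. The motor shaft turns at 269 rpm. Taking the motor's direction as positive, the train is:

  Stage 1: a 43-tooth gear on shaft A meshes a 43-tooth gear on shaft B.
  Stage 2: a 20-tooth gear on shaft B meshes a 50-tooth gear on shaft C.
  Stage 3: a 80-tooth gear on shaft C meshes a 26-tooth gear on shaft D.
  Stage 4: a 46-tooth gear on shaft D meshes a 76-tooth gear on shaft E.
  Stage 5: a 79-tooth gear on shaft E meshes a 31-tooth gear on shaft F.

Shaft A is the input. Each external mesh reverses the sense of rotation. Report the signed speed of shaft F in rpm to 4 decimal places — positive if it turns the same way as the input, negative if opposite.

-510.6679 rpm (opposite to input, |ω| = 510.6679 rpm)

Stage 1 [43T→43T]: ω = 269.0000×43/43 = 269.0000 rpm, dir flips to −; running = −269.0000
Stage 2 [20T→50T]: ω = 269.0000×20/50 = 107.6000 rpm, dir flips to +; running = +107.6000
Stage 3 [80T→26T]: ω = 107.6000×80/26 = 331.0769 rpm, dir flips to −; running = −331.0769
Stage 4 [46T→76T]: ω = 331.0769×46/76 = 200.3887 rpm, dir flips to +; running = +200.3887
Stage 5 [79T→31T]: ω = 200.3887×79/31 = 510.6679 rpm, dir flips to −; running = −510.6679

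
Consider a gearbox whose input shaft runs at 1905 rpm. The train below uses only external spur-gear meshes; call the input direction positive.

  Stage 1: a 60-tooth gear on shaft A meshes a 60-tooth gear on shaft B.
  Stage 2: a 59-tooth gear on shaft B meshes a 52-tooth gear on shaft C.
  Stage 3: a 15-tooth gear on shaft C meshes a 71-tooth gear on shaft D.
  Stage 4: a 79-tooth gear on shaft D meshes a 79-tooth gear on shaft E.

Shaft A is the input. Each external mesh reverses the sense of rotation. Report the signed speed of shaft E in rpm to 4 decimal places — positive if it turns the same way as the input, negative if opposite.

Stage 1 [60T→60T]: ω = 1905.0000×60/60 = 1905.0000 rpm, dir flips to −; running = −1905.0000
Stage 2 [59T→52T]: ω = 1905.0000×59/52 = 2161.4423 rpm, dir flips to +; running = +2161.4423
Stage 3 [15T→71T]: ω = 2161.4423×15/71 = 456.6427 rpm, dir flips to −; running = −456.6427
Stage 4 [79T→79T]: ω = 456.6427×79/79 = 456.6427 rpm, dir flips to +; running = +456.6427

+456.6427 rpm (same as input, |ω| = 456.6427 rpm)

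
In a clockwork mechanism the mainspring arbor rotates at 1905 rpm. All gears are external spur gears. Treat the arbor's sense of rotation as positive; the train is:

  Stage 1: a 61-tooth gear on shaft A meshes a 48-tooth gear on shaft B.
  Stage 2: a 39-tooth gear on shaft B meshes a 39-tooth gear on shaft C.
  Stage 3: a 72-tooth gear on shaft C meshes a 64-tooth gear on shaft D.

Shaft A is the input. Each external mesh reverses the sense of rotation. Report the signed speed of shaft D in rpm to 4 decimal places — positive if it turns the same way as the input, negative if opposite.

-2723.5547 rpm (opposite to input, |ω| = 2723.5547 rpm)

Stage 1 [61T→48T]: ω = 1905.0000×61/48 = 2420.9375 rpm, dir flips to −; running = −2420.9375
Stage 2 [39T→39T]: ω = 2420.9375×39/39 = 2420.9375 rpm, dir flips to +; running = +2420.9375
Stage 3 [72T→64T]: ω = 2420.9375×72/64 = 2723.5547 rpm, dir flips to −; running = −2723.5547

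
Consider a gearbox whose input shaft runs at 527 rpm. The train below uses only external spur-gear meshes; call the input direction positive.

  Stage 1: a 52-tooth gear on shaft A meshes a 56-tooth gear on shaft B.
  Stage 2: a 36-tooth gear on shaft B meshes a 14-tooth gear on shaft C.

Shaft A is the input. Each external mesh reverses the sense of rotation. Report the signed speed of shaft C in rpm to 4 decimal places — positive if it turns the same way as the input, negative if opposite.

+1258.3469 rpm (same as input, |ω| = 1258.3469 rpm)

Stage 1 [52T→56T]: ω = 527.0000×52/56 = 489.3571 rpm, dir flips to −; running = −489.3571
Stage 2 [36T→14T]: ω = 489.3571×36/14 = 1258.3469 rpm, dir flips to +; running = +1258.3469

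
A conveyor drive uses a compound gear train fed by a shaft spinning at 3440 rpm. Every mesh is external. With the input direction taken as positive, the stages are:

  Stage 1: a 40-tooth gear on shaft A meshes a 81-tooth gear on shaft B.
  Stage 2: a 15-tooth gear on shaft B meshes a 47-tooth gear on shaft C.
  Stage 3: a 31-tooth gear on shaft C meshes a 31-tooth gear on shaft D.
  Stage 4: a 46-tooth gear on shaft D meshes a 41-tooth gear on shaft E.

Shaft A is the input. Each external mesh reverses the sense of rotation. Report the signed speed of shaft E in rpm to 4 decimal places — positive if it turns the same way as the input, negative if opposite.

+608.2762 rpm (same as input, |ω| = 608.2762 rpm)

Stage 1 [40T→81T]: ω = 3440.0000×40/81 = 1698.7654 rpm, dir flips to −; running = −1698.7654
Stage 2 [15T→47T]: ω = 1698.7654×15/47 = 542.1592 rpm, dir flips to +; running = +542.1592
Stage 3 [31T→31T]: ω = 542.1592×31/31 = 542.1592 rpm, dir flips to −; running = −542.1592
Stage 4 [46T→41T]: ω = 542.1592×46/41 = 608.2762 rpm, dir flips to +; running = +608.2762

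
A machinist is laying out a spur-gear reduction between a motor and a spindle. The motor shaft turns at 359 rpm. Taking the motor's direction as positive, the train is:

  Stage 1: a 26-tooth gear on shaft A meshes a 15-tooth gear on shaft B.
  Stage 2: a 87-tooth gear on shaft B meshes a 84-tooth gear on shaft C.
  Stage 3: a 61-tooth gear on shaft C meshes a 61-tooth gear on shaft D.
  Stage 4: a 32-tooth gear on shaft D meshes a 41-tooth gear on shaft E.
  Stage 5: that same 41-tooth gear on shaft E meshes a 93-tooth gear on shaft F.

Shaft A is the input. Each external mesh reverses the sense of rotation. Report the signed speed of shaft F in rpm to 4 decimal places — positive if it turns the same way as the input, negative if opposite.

-221.7602 rpm (opposite to input, |ω| = 221.7602 rpm)

Stage 1 [26T→15T]: ω = 359.0000×26/15 = 622.2667 rpm, dir flips to −; running = −622.2667
Stage 2 [87T→84T]: ω = 622.2667×87/84 = 644.4905 rpm, dir flips to +; running = +644.4905
Stage 3 [61T→61T]: ω = 644.4905×61/61 = 644.4905 rpm, dir flips to −; running = −644.4905
Stage 4 [32T→41T]: ω = 644.4905×32/41 = 503.0170 rpm, dir flips to +; running = +503.0170
Stage 5 [41T→93T]: ω = 503.0170×41/93 = 221.7602 rpm, dir flips to −; running = −221.7602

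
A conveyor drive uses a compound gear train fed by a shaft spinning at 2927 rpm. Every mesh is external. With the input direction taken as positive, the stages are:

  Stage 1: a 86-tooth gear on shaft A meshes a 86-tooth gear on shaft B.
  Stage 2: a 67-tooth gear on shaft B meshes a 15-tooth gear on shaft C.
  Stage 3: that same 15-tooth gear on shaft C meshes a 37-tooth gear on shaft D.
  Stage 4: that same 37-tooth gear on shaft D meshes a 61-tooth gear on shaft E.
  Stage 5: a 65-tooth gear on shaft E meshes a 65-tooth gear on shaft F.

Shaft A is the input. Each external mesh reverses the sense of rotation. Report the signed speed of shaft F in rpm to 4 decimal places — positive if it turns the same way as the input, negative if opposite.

-3214.9016 rpm (opposite to input, |ω| = 3214.9016 rpm)

Stage 1 [86T→86T]: ω = 2927.0000×86/86 = 2927.0000 rpm, dir flips to −; running = −2927.0000
Stage 2 [67T→15T]: ω = 2927.0000×67/15 = 13073.9333 rpm, dir flips to +; running = +13073.9333
Stage 3 [15T→37T]: ω = 13073.9333×15/37 = 5300.2432 rpm, dir flips to −; running = −5300.2432
Stage 4 [37T→61T]: ω = 5300.2432×37/61 = 3214.9016 rpm, dir flips to +; running = +3214.9016
Stage 5 [65T→65T]: ω = 3214.9016×65/65 = 3214.9016 rpm, dir flips to −; running = −3214.9016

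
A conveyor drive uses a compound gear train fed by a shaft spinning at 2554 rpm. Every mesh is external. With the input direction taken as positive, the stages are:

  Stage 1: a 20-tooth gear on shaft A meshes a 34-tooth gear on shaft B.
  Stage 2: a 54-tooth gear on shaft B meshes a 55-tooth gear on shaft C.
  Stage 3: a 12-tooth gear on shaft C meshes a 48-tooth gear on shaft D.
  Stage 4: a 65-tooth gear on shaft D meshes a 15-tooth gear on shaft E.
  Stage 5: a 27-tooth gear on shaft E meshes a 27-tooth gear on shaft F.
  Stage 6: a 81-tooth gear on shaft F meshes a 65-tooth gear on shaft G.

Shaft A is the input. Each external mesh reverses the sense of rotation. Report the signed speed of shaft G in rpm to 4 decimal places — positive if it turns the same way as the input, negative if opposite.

Stage 1 [20T→34T]: ω = 2554.0000×20/34 = 1502.3529 rpm, dir flips to −; running = −1502.3529
Stage 2 [54T→55T]: ω = 1502.3529×54/55 = 1475.0374 rpm, dir flips to +; running = +1475.0374
Stage 3 [12T→48T]: ω = 1475.0374×12/48 = 368.7594 rpm, dir flips to −; running = −368.7594
Stage 4 [65T→15T]: ω = 368.7594×65/15 = 1597.9572 rpm, dir flips to +; running = +1597.9572
Stage 5 [27T→27T]: ω = 1597.9572×27/27 = 1597.9572 rpm, dir flips to −; running = −1597.9572
Stage 6 [81T→65T]: ω = 1597.9572×81/65 = 1991.3005 rpm, dir flips to +; running = +1991.3005

+1991.3005 rpm (same as input, |ω| = 1991.3005 rpm)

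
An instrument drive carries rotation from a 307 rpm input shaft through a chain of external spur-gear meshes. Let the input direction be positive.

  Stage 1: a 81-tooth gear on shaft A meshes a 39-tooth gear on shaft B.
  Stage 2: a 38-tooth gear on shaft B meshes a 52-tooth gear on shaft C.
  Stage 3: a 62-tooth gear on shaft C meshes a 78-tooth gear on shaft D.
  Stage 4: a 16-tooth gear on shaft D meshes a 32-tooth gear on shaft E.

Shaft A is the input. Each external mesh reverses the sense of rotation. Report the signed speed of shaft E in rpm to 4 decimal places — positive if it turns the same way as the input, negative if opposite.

+185.1851 rpm (same as input, |ω| = 185.1851 rpm)

Stage 1 [81T→39T]: ω = 307.0000×81/39 = 637.6154 rpm, dir flips to −; running = −637.6154
Stage 2 [38T→52T]: ω = 637.6154×38/52 = 465.9497 rpm, dir flips to +; running = +465.9497
Stage 3 [62T→78T]: ω = 465.9497×62/78 = 370.3703 rpm, dir flips to −; running = −370.3703
Stage 4 [16T→32T]: ω = 370.3703×16/32 = 185.1851 rpm, dir flips to +; running = +185.1851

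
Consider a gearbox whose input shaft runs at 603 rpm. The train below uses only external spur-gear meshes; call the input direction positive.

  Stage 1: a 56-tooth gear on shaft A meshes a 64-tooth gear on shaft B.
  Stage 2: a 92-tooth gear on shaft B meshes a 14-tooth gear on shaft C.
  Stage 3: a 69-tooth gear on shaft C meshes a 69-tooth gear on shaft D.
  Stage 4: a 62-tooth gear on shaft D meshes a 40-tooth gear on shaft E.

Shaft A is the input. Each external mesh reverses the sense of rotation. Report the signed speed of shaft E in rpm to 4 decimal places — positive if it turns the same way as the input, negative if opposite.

+5374.2375 rpm (same as input, |ω| = 5374.2375 rpm)

Stage 1 [56T→64T]: ω = 603.0000×56/64 = 527.6250 rpm, dir flips to −; running = −527.6250
Stage 2 [92T→14T]: ω = 527.6250×92/14 = 3467.2500 rpm, dir flips to +; running = +3467.2500
Stage 3 [69T→69T]: ω = 3467.2500×69/69 = 3467.2500 rpm, dir flips to −; running = −3467.2500
Stage 4 [62T→40T]: ω = 3467.2500×62/40 = 5374.2375 rpm, dir flips to +; running = +5374.2375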